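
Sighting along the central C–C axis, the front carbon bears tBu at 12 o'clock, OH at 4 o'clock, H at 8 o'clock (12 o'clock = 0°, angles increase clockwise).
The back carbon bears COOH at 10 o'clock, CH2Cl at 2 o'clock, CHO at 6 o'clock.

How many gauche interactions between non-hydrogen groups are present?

4

Non-H gauche pairs: tBu(0°)/COOH(300°); tBu(0°)/CH2Cl(60°); OH(120°)/CH2Cl(60°); OH(120°)/CHO(180°) — 4 interactions.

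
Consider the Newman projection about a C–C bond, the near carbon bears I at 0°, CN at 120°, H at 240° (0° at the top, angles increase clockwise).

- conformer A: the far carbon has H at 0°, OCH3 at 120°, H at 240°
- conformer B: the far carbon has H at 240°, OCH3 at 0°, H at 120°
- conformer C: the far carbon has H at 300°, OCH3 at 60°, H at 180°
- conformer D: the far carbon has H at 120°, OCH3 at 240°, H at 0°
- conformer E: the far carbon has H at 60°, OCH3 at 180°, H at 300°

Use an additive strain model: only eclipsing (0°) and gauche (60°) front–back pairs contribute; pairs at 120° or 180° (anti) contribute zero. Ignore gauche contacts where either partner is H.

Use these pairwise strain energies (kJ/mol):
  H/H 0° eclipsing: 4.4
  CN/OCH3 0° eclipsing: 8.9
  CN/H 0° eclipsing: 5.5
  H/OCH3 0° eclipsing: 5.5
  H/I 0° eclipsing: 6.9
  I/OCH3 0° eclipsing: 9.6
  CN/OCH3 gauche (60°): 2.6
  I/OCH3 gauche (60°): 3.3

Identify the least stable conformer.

A (eclipsed): I–H eclipsed, CN–OCH3 eclipsed, H–H eclipsed; 6.9 + 8.9 + 4.4 = 20.2 kJ/mol.
B (eclipsed): I–OCH3 eclipsed, CN–H eclipsed, H–H eclipsed; 9.6 + 5.5 + 4.4 = 19.5 kJ/mol.
C (staggered): I–OCH3 gauche, CN–OCH3 gauche; 3.3 + 2.6 = 5.9 kJ/mol.
D (eclipsed): I–H eclipsed, CN–H eclipsed, H–OCH3 eclipsed; 6.9 + 5.5 + 5.5 = 17.9 kJ/mol.
E (staggered): CN–OCH3 gauche; 2.6 = 2.6 kJ/mol.
A has the highest total (20.2 kJ/mol).

A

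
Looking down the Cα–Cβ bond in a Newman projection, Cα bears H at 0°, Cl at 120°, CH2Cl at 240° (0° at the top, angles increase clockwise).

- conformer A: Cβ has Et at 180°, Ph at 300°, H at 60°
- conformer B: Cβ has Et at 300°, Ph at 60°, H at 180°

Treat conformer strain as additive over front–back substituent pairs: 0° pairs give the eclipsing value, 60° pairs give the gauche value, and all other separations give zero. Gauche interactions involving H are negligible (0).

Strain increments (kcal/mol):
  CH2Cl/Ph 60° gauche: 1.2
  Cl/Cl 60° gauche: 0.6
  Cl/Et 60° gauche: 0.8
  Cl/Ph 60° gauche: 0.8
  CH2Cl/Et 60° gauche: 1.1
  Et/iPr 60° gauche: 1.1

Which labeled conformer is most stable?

A (staggered): Cl(120°)/Et(180°) gauche 0.8; CH2Cl(240°)/Et(180°) gauche 1.1; CH2Cl(240°)/Ph(300°) gauche 1.2 → 3.1 kcal/mol.
B (staggered): Cl(120°)/Ph(60°) gauche 0.8; CH2Cl(240°)/Et(300°) gauche 1.1 → 1.9 kcal/mol.
B has the lowest total (1.9 kcal/mol).

B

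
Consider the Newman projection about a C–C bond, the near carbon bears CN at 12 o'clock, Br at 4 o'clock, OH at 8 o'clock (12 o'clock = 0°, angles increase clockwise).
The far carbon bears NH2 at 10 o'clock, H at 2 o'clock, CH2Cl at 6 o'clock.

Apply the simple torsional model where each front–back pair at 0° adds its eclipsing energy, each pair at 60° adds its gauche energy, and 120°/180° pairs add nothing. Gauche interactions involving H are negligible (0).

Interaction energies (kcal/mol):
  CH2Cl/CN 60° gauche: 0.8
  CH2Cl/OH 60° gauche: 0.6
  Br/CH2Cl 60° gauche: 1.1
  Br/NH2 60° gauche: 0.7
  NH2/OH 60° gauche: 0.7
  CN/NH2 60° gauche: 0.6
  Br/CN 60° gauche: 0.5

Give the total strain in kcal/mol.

This conformer (staggered): CN(0°)/NH2(300°) gauche 0.6; Br(120°)/CH2Cl(180°) gauche 1.1; OH(240°)/NH2(300°) gauche 0.7; OH(240°)/CH2Cl(180°) gauche 0.6 → 3.0 kcal/mol.

3.0 kcal/mol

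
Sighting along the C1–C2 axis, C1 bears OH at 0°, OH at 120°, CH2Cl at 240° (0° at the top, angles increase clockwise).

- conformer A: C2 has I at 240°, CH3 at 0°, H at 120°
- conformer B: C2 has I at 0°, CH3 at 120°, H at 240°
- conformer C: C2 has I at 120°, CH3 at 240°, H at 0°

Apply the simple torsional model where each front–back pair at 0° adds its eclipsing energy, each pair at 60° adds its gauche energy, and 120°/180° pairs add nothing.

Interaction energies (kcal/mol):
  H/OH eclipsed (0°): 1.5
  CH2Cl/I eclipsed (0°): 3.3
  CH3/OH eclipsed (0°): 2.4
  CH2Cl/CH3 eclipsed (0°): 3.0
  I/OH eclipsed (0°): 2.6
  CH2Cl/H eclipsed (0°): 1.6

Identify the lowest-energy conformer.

B

A (eclipsed): OH–CH3 eclipsed, OH–H eclipsed, CH2Cl–I eclipsed; 2.4 + 1.5 + 3.3 = 7.2 kcal/mol.
B (eclipsed): OH–I eclipsed, OH–CH3 eclipsed, CH2Cl–H eclipsed; 2.6 + 2.4 + 1.6 = 6.6 kcal/mol.
C (eclipsed): OH–H eclipsed, OH–I eclipsed, CH2Cl–CH3 eclipsed; 1.5 + 2.6 + 3.0 = 7.1 kcal/mol.
B has the lowest total (6.6 kcal/mol).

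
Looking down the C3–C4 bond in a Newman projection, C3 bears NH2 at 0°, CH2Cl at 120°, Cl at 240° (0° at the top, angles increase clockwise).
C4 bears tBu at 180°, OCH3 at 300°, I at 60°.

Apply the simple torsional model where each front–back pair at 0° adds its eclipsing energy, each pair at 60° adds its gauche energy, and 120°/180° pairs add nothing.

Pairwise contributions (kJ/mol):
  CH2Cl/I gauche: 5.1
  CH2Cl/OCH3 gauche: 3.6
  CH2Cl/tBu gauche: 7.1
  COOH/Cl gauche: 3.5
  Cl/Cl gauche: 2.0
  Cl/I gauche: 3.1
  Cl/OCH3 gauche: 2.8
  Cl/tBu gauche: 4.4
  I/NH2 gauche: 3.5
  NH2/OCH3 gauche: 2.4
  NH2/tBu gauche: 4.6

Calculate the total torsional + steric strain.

This conformer (staggered): NH2–OCH3 gauche, NH2–I gauche, CH2Cl–tBu gauche, CH2Cl–I gauche, Cl–tBu gauche, Cl–OCH3 gauche; 2.4 + 3.5 + 7.1 + 5.1 + 4.4 + 2.8 = 25.3 kJ/mol.

25.3 kJ/mol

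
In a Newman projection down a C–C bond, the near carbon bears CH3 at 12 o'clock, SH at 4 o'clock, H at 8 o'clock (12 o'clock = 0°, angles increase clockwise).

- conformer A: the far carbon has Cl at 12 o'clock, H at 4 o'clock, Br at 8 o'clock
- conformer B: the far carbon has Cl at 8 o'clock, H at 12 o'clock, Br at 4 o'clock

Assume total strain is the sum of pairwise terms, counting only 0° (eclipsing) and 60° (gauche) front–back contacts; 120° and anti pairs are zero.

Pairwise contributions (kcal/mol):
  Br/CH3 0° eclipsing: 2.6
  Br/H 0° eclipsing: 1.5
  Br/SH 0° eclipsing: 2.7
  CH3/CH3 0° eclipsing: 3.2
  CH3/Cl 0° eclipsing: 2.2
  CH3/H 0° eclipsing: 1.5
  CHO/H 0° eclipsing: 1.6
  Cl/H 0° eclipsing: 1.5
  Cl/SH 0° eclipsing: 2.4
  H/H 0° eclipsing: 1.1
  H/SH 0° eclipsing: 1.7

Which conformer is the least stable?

A is eclipsed. CH3 at 0° is eclipsed with Cl at 0° (2.2); SH at 120° is eclipsed with H at 120° (1.7); H at 240° is eclipsed with Br at 240° (1.5). Total 5.4 kcal/mol.
B is eclipsed. CH3 at 0° is eclipsed with H at 0° (1.5); SH at 120° is eclipsed with Br at 120° (2.7); H at 240° is eclipsed with Cl at 240° (1.5). Total 5.7 kcal/mol.
B has the highest total (5.7 kcal/mol).

B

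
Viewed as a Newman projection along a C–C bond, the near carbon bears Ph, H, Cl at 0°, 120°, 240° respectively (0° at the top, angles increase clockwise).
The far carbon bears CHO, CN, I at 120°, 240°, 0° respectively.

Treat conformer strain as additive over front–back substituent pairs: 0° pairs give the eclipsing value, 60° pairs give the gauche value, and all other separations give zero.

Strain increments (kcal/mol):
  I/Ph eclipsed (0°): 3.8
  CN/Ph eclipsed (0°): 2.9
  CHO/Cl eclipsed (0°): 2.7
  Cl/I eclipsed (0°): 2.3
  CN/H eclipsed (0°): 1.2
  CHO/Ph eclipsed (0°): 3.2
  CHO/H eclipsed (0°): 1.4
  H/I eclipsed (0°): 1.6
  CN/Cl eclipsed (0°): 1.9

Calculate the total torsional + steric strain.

7.1 kcal/mol

This conformer (eclipsed): Ph(0°)/I(0°) eclipsed 3.8; H(120°)/CHO(120°) eclipsed 1.4; Cl(240°)/CN(240°) eclipsed 1.9 → 7.1 kcal/mol.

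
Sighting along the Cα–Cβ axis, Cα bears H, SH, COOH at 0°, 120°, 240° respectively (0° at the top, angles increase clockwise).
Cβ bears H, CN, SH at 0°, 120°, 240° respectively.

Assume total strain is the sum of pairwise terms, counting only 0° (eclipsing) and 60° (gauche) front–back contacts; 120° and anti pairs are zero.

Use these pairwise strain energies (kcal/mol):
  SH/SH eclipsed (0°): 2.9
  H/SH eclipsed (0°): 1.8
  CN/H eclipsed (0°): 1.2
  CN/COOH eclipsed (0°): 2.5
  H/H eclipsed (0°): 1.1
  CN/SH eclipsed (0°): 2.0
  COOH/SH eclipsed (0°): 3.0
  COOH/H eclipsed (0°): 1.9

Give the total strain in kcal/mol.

6.1 kcal/mol

This conformer (eclipsed): H(0°)/H(0°) eclipsed 1.1; SH(120°)/CN(120°) eclipsed 2.0; COOH(240°)/SH(240°) eclipsed 3.0 → 6.1 kcal/mol.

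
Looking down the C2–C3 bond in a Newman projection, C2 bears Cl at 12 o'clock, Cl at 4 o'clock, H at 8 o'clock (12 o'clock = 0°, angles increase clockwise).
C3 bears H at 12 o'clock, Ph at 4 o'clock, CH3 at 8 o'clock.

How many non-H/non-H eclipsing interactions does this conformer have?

Non-H eclipsing pairs: Cl(120°)/Ph(120°) — 1 interaction.

1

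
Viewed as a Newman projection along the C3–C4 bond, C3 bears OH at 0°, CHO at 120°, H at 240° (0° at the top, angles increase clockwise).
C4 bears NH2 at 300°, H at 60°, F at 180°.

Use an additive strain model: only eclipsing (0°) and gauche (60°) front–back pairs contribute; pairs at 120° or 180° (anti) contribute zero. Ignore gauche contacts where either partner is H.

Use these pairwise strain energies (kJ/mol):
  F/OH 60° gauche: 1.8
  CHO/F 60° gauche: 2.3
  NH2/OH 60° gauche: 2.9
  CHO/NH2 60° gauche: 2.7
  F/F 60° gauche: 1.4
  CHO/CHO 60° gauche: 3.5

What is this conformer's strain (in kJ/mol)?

This conformer (staggered): OH–NH2 gauche, CHO–F gauche; 2.9 + 2.3 = 5.2 kJ/mol.

5.2 kJ/mol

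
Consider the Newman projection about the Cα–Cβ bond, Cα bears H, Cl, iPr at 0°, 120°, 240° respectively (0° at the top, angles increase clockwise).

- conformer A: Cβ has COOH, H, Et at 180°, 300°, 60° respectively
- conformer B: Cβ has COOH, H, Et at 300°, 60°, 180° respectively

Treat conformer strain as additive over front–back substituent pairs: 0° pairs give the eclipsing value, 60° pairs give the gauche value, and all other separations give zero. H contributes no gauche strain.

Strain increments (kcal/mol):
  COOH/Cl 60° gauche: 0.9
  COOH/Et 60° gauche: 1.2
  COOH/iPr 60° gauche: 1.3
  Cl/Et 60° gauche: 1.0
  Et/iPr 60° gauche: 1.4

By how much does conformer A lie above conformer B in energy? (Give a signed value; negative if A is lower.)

-0.5 kcal/mol

A is staggered. Cl at 120° is gauche with COOH at 180° (0.9); Cl at 120° is gauche with Et at 60° (1.0); iPr at 240° is gauche with COOH at 180° (1.3). Total 3.2 kcal/mol.
B is staggered. Cl at 120° is gauche with Et at 180° (1.0); iPr at 240° is gauche with COOH at 300° (1.3); iPr at 240° is gauche with Et at 180° (1.4). Total 3.7 kcal/mol.
E(A) − E(B) = 3.2 − 3.7 = -0.5 kcal/mol.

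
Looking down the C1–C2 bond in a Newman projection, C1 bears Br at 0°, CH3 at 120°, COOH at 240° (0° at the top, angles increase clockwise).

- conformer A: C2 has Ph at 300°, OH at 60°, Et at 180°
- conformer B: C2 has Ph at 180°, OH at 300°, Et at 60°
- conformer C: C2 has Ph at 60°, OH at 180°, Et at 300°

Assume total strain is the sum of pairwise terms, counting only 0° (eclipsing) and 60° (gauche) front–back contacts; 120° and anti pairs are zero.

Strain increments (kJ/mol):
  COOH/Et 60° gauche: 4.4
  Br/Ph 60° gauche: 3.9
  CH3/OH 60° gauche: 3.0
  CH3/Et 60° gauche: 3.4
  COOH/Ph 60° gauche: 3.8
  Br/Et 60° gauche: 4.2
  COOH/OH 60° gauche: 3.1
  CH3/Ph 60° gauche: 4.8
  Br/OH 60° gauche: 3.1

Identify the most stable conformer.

A

A (staggered): Br–Ph gauche, Br–OH gauche, CH3–OH gauche, CH3–Et gauche, COOH–Ph gauche, COOH–Et gauche; 3.9 + 3.1 + 3.0 + 3.4 + 3.8 + 4.4 = 21.6 kJ/mol.
B (staggered): Br–OH gauche, Br–Et gauche, CH3–Ph gauche, CH3–Et gauche, COOH–Ph gauche, COOH–OH gauche; 3.1 + 4.2 + 4.8 + 3.4 + 3.8 + 3.1 = 22.4 kJ/mol.
C (staggered): Br–Ph gauche, Br–Et gauche, CH3–Ph gauche, CH3–OH gauche, COOH–OH gauche, COOH–Et gauche; 3.9 + 4.2 + 4.8 + 3.0 + 3.1 + 4.4 = 23.4 kJ/mol.
A has the lowest total (21.6 kJ/mol).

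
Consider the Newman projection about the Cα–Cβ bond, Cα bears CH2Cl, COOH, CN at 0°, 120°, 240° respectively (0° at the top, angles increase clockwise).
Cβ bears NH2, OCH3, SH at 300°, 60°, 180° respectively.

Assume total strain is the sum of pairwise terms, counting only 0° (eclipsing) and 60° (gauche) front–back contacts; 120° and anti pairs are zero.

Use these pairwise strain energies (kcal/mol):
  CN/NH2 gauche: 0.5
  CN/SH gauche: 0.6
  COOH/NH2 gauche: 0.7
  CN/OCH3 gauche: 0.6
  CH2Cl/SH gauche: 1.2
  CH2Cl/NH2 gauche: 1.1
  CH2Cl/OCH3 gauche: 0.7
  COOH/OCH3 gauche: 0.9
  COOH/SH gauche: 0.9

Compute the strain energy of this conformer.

This conformer is staggered. CH2Cl at 0° is gauche with NH2 at 300° (1.1); CH2Cl at 0° is gauche with OCH3 at 60° (0.7); COOH at 120° is gauche with OCH3 at 60° (0.9); COOH at 120° is gauche with SH at 180° (0.9); CN at 240° is gauche with NH2 at 300° (0.5); CN at 240° is gauche with SH at 180° (0.6). Total 4.7 kcal/mol.

4.7 kcal/mol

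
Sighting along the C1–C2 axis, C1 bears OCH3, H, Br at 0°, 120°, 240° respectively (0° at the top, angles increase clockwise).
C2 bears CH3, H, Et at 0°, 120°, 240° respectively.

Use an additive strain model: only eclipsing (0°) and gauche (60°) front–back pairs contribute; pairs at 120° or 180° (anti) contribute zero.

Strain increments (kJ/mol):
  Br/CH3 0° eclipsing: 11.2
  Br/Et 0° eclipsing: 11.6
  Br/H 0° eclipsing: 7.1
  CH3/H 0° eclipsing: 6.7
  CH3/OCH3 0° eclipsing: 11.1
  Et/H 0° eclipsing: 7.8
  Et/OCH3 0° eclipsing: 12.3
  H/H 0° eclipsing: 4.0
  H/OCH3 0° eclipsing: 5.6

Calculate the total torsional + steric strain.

26.7 kJ/mol

This conformer (eclipsed): OCH3–CH3 eclipsed, H–H eclipsed, Br–Et eclipsed; 11.1 + 4.0 + 11.6 = 26.7 kJ/mol.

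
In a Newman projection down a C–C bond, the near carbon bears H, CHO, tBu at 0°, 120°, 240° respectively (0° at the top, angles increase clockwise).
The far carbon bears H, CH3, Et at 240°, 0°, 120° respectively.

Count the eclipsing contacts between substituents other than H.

Non-H eclipsing pairs: CHO(120°)/Et(120°) — 1 interaction.

1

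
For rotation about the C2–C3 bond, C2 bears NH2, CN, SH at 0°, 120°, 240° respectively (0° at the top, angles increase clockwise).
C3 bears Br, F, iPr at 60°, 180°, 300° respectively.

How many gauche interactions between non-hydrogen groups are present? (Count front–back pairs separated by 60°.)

6

Non-H gauche pairs: NH2(0°)/Br(60°); NH2(0°)/iPr(300°); CN(120°)/Br(60°); CN(120°)/F(180°); SH(240°)/F(180°); SH(240°)/iPr(300°) — 6 interactions.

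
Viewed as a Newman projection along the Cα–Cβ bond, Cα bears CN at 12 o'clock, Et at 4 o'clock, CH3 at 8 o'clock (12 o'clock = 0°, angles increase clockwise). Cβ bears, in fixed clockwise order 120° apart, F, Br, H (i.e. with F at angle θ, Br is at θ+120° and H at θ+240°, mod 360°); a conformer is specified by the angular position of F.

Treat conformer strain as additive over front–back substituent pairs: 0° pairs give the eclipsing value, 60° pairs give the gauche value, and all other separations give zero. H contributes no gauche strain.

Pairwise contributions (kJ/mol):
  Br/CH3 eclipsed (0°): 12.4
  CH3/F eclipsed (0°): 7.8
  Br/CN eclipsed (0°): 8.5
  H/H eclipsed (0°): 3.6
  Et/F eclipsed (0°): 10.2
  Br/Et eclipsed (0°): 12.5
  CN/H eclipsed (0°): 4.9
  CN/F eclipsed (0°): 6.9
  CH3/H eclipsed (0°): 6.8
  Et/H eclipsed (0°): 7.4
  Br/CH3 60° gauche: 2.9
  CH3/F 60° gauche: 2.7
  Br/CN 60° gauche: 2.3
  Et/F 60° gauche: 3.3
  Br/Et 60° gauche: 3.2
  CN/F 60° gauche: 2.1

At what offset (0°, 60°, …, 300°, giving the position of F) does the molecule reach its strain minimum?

F at 0° (eclipsed): CN–F eclipsed, Et–Br eclipsed, CH3–H eclipsed; 6.9 + 12.5 + 6.8 = 26.2 kJ/mol.
F at 60° (staggered): CN–F gauche, Et–F gauche, Et–Br gauche, CH3–Br gauche; 2.1 + 3.3 + 3.2 + 2.9 = 11.5 kJ/mol.
F at 120° (eclipsed): CN–H eclipsed, Et–F eclipsed, CH3–Br eclipsed; 4.9 + 10.2 + 12.4 = 27.5 kJ/mol.
F at 180° (staggered): CN–Br gauche, Et–F gauche, CH3–F gauche, CH3–Br gauche; 2.3 + 3.3 + 2.7 + 2.9 = 11.2 kJ/mol.
F at 240° (eclipsed): CN–Br eclipsed, Et–H eclipsed, CH3–F eclipsed; 8.5 + 7.4 + 7.8 = 23.7 kJ/mol.
F at 300° (staggered): CN–F gauche, CN–Br gauche, Et–Br gauche, CH3–F gauche; 2.1 + 2.3 + 3.2 + 2.7 = 10.3 kJ/mol.
The minimum (10.3 kJ/mol) occurs with F at 300°.

300°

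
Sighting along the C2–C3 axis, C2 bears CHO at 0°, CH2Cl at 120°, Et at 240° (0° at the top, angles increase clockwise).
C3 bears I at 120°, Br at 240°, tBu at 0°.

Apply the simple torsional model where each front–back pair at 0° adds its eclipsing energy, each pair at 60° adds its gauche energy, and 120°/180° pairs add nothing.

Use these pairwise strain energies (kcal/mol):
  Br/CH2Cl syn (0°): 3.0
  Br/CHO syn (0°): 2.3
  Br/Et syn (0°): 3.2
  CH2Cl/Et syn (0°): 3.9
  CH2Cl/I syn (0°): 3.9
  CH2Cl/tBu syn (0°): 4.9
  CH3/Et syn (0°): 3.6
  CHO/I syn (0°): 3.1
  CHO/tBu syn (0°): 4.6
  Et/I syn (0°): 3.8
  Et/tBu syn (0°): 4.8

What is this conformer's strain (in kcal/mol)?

This conformer is eclipsed. CHO at 0° is eclipsed with tBu at 0° (4.6); CH2Cl at 120° is eclipsed with I at 120° (3.9); Et at 240° is eclipsed with Br at 240° (3.2). Total 11.7 kcal/mol.

11.7 kcal/mol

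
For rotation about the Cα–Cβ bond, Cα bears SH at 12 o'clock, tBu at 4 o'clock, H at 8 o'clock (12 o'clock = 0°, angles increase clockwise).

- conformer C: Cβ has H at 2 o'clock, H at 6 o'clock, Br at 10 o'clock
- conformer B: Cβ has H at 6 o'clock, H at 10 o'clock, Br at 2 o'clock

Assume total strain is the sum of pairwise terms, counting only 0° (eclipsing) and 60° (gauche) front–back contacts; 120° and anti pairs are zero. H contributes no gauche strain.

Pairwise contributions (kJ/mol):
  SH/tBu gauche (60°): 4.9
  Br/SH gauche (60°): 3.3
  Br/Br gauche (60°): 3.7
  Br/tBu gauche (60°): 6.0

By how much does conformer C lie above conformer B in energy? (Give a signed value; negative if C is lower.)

C (staggered): SH–Br gauche; 3.3 = 3.3 kJ/mol.
B (staggered): SH–Br gauche, tBu–Br gauche; 3.3 + 6.0 = 9.3 kJ/mol.
E(C) − E(B) = 3.3 − 9.3 = -6.0 kJ/mol.

-6.0 kJ/mol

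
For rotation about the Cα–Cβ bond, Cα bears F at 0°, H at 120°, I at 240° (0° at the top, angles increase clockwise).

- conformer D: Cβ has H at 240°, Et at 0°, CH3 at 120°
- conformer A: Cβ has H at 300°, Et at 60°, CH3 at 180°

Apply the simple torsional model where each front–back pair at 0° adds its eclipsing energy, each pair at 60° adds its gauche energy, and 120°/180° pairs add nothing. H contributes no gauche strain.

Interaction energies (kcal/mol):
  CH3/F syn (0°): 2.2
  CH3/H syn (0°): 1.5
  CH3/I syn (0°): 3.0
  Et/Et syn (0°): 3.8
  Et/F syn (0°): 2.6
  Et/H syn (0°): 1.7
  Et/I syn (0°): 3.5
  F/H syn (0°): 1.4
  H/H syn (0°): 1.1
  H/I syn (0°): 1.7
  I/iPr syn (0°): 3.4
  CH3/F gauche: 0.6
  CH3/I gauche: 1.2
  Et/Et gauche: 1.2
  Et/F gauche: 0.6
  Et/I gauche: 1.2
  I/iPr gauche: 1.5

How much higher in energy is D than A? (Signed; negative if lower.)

+4.0 kcal/mol

D (eclipsed): F–Et eclipsed, H–CH3 eclipsed, I–H eclipsed; 2.6 + 1.5 + 1.7 = 5.8 kcal/mol.
A (staggered): F–Et gauche, I–CH3 gauche; 0.6 + 1.2 = 1.8 kcal/mol.
E(D) − E(A) = 5.8 − 1.8 = +4.0 kcal/mol.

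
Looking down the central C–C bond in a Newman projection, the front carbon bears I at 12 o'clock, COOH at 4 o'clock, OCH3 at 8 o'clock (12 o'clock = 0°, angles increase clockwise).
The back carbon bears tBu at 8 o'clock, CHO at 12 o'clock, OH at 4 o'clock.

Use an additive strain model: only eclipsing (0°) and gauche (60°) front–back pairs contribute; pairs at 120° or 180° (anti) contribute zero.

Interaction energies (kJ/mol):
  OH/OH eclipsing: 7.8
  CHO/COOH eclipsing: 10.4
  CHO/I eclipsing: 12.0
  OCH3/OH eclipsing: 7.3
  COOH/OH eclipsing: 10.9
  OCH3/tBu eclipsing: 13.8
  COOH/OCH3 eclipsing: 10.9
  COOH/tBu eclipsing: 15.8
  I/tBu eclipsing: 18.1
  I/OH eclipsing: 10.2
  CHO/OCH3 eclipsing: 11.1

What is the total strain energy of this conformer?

This conformer (eclipsed): I–CHO eclipsed, COOH–OH eclipsed, OCH3–tBu eclipsed; 12.0 + 10.9 + 13.8 = 36.7 kJ/mol.

36.7 kJ/mol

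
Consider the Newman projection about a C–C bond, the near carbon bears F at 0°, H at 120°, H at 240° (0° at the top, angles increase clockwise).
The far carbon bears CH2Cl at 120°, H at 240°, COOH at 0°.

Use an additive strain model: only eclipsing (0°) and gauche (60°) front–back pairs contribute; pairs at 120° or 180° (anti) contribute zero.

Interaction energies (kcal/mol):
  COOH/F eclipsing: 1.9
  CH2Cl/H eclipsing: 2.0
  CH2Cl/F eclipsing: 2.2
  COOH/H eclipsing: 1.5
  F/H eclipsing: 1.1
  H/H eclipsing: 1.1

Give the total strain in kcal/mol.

This conformer (eclipsed): F(0°)/COOH(0°) eclipsed 1.9; H(120°)/CH2Cl(120°) eclipsed 2.0; H(240°)/H(240°) eclipsed 1.1 → 5.0 kcal/mol.

5.0 kcal/mol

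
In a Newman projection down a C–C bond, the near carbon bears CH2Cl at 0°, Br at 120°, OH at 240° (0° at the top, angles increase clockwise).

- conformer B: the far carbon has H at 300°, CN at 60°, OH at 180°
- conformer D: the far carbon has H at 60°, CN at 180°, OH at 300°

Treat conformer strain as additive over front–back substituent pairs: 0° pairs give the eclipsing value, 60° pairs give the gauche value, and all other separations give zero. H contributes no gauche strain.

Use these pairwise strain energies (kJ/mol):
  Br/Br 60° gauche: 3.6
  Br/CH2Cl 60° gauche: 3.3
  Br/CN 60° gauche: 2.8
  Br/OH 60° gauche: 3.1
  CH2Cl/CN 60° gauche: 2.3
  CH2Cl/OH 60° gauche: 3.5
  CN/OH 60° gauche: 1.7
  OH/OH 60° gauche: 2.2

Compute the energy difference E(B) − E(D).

B (staggered): CH2Cl(0°)/CN(60°) gauche 2.3; Br(120°)/CN(60°) gauche 2.8; Br(120°)/OH(180°) gauche 3.1; OH(240°)/OH(180°) gauche 2.2 → 10.4 kJ/mol.
D (staggered): CH2Cl(0°)/OH(300°) gauche 3.5; Br(120°)/CN(180°) gauche 2.8; OH(240°)/CN(180°) gauche 1.7; OH(240°)/OH(300°) gauche 2.2 → 10.2 kJ/mol.
E(B) − E(D) = 10.4 − 10.2 = +0.2 kJ/mol.

+0.2 kJ/mol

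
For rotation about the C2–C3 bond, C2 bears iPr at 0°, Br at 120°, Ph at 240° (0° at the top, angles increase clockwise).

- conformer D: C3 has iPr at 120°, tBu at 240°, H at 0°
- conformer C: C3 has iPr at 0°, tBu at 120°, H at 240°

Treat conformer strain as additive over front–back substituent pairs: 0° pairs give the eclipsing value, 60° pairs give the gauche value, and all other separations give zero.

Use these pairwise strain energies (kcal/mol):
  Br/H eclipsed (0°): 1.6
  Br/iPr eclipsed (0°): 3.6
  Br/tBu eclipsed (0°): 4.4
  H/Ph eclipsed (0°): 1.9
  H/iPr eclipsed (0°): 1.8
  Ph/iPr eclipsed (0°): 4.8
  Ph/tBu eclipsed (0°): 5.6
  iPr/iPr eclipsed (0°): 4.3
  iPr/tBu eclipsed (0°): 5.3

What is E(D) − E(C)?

D (eclipsed): iPr(0°)/H(0°) eclipsed 1.8; Br(120°)/iPr(120°) eclipsed 3.6; Ph(240°)/tBu(240°) eclipsed 5.6 → 11.0 kcal/mol.
C (eclipsed): iPr(0°)/iPr(0°) eclipsed 4.3; Br(120°)/tBu(120°) eclipsed 4.4; Ph(240°)/H(240°) eclipsed 1.9 → 10.6 kcal/mol.
E(D) − E(C) = 11.0 − 10.6 = +0.4 kcal/mol.

+0.4 kcal/mol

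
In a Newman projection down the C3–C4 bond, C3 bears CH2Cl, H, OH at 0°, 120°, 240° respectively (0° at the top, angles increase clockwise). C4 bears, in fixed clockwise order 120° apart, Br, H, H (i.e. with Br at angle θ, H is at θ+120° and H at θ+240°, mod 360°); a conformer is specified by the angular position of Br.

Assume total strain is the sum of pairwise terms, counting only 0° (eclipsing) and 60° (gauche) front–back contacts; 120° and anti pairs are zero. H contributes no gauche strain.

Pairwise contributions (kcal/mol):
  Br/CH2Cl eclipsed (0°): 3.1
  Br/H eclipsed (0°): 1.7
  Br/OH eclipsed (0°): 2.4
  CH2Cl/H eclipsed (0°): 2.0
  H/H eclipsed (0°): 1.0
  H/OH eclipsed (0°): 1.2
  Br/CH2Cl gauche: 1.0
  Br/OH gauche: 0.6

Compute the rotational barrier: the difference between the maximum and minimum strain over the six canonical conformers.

4.8 kcal/mol

Br at 0° (eclipsed): CH2Cl–Br eclipsed, H–H eclipsed, OH–H eclipsed; 3.1 + 1.0 + 1.2 = 5.3 kcal/mol.
Br at 60° (staggered): CH2Cl–Br gauche; 1.0 = 1.0 kcal/mol.
Br at 120° (eclipsed): CH2Cl–H eclipsed, H–Br eclipsed, OH–H eclipsed; 2.0 + 1.7 + 1.2 = 4.9 kcal/mol.
Br at 180° (staggered): OH–Br gauche; 0.6 = 0.6 kcal/mol.
Br at 240° (eclipsed): CH2Cl–H eclipsed, H–H eclipsed, OH–Br eclipsed; 2.0 + 1.0 + 2.4 = 5.4 kcal/mol.
Br at 300° (staggered): CH2Cl–Br gauche, OH–Br gauche; 1.0 + 0.6 = 1.6 kcal/mol.
Max at 240° (5.4 kcal/mol), min at 180° (0.6 kcal/mol); barrier = 4.8 kcal/mol.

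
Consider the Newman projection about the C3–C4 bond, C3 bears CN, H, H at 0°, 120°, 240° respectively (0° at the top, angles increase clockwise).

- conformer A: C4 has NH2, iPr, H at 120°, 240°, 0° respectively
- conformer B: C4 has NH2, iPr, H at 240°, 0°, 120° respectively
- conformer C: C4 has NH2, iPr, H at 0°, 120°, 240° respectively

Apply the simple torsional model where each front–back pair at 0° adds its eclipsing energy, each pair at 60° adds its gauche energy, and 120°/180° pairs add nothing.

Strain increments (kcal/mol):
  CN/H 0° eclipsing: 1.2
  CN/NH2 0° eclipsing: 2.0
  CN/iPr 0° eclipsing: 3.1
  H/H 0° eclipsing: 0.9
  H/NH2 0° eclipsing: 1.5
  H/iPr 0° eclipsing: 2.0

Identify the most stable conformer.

A

A (eclipsed): CN(0°)/H(0°) eclipsed 1.2; H(120°)/NH2(120°) eclipsed 1.5; H(240°)/iPr(240°) eclipsed 2.0 → 4.7 kcal/mol.
B (eclipsed): CN(0°)/iPr(0°) eclipsed 3.1; H(120°)/H(120°) eclipsed 0.9; H(240°)/NH2(240°) eclipsed 1.5 → 5.5 kcal/mol.
C (eclipsed): CN(0°)/NH2(0°) eclipsed 2.0; H(120°)/iPr(120°) eclipsed 2.0; H(240°)/H(240°) eclipsed 0.9 → 4.9 kcal/mol.
A has the lowest total (4.7 kcal/mol).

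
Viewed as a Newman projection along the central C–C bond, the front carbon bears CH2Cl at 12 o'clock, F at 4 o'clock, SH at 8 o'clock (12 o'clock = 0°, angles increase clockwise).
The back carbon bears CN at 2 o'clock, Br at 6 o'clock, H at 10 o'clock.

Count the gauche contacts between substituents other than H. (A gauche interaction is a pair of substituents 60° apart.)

4

Non-H gauche pairs: CH2Cl(0°)/CN(60°); F(120°)/CN(60°); F(120°)/Br(180°); SH(240°)/Br(180°) — 4 interactions.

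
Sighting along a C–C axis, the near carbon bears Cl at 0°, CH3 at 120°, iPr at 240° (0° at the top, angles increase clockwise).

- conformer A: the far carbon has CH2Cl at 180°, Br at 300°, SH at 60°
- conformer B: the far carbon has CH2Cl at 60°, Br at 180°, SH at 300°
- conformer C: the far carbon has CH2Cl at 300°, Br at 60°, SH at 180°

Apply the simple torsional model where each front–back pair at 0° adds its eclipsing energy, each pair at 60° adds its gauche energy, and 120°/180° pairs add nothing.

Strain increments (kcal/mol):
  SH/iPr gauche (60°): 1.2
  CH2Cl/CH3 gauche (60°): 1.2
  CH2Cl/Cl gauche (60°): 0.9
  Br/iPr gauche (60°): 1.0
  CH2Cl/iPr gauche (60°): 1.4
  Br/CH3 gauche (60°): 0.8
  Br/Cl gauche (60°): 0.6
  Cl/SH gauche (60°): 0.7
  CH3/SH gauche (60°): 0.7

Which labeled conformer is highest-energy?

A (staggered): Cl–Br gauche, Cl–SH gauche, CH3–CH2Cl gauche, CH3–SH gauche, iPr–CH2Cl gauche, iPr–Br gauche; 0.6 + 0.7 + 1.2 + 0.7 + 1.4 + 1.0 = 5.6 kcal/mol.
B (staggered): Cl–CH2Cl gauche, Cl–SH gauche, CH3–CH2Cl gauche, CH3–Br gauche, iPr–Br gauche, iPr–SH gauche; 0.9 + 0.7 + 1.2 + 0.8 + 1.0 + 1.2 = 5.8 kcal/mol.
C (staggered): Cl–CH2Cl gauche, Cl–Br gauche, CH3–Br gauche, CH3–SH gauche, iPr–CH2Cl gauche, iPr–SH gauche; 0.9 + 0.6 + 0.8 + 0.7 + 1.4 + 1.2 = 5.6 kcal/mol.
B has the highest total (5.8 kcal/mol).

B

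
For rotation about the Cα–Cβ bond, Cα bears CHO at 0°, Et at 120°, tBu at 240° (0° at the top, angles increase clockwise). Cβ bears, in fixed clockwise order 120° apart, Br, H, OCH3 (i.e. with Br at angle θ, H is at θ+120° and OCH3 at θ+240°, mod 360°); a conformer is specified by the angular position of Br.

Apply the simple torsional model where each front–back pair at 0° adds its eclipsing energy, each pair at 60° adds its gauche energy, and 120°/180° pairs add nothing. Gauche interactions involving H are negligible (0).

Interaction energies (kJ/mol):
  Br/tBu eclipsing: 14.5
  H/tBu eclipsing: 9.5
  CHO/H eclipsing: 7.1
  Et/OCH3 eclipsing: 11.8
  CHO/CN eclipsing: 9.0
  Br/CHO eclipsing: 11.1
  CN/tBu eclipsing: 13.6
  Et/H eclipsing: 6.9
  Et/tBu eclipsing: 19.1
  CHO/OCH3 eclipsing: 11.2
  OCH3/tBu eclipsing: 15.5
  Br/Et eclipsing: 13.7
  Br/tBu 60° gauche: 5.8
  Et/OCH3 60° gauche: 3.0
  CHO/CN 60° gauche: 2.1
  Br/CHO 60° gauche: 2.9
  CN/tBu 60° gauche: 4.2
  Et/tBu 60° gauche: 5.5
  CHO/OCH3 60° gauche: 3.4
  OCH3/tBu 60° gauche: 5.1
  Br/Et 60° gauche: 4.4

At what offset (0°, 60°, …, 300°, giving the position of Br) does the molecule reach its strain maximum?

Br at 0° (eclipsed): CHO(0°)/Br(0°) eclipsed 11.1; Et(120°)/H(120°) eclipsed 6.9; tBu(240°)/OCH3(240°) eclipsed 15.5 → 33.5 kJ/mol.
Br at 60° (staggered): CHO(0°)/Br(60°) gauche 2.9; CHO(0°)/OCH3(300°) gauche 3.4; Et(120°)/Br(60°) gauche 4.4; tBu(240°)/OCH3(300°) gauche 5.1 → 15.8 kJ/mol.
Br at 120° (eclipsed): CHO(0°)/OCH3(0°) eclipsed 11.2; Et(120°)/Br(120°) eclipsed 13.7; tBu(240°)/H(240°) eclipsed 9.5 → 34.4 kJ/mol.
Br at 180° (staggered): CHO(0°)/OCH3(60°) gauche 3.4; Et(120°)/Br(180°) gauche 4.4; Et(120°)/OCH3(60°) gauche 3.0; tBu(240°)/Br(180°) gauche 5.8 → 16.6 kJ/mol.
Br at 240° (eclipsed): CHO(0°)/H(0°) eclipsed 7.1; Et(120°)/OCH3(120°) eclipsed 11.8; tBu(240°)/Br(240°) eclipsed 14.5 → 33.4 kJ/mol.
Br at 300° (staggered): CHO(0°)/Br(300°) gauche 2.9; Et(120°)/OCH3(180°) gauche 3.0; tBu(240°)/Br(300°) gauche 5.8; tBu(240°)/OCH3(180°) gauche 5.1 → 16.8 kJ/mol.
The maximum (34.4 kJ/mol) occurs with Br at 120°.

120°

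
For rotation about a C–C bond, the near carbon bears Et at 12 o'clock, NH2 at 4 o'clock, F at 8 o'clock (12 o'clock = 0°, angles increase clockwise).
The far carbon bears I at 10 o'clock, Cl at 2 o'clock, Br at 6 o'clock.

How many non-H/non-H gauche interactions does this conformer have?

Non-H gauche pairs: Et(0°)/I(300°); Et(0°)/Cl(60°); NH2(120°)/Cl(60°); NH2(120°)/Br(180°); F(240°)/I(300°); F(240°)/Br(180°) — 6 interactions.

6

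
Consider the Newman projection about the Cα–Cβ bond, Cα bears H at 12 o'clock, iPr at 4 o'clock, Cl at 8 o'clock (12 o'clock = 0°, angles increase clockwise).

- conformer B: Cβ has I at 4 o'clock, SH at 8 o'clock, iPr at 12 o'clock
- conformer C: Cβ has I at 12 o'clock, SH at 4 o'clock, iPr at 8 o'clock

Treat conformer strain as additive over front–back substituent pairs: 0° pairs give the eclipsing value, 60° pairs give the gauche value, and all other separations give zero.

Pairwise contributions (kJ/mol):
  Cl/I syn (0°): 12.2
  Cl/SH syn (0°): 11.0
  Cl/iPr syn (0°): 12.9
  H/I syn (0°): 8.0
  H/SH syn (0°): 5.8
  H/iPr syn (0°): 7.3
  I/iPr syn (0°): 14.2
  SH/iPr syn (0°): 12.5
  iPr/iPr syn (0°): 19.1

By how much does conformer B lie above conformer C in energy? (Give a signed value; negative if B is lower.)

B is eclipsed. H at 0° is eclipsed with iPr at 0° (7.3); iPr at 120° is eclipsed with I at 120° (14.2); Cl at 240° is eclipsed with SH at 240° (11.0). Total 32.5 kJ/mol.
C is eclipsed. H at 0° is eclipsed with I at 0° (8.0); iPr at 120° is eclipsed with SH at 120° (12.5); Cl at 240° is eclipsed with iPr at 240° (12.9). Total 33.4 kJ/mol.
E(B) − E(C) = 32.5 − 33.4 = -0.9 kJ/mol.

-0.9 kJ/mol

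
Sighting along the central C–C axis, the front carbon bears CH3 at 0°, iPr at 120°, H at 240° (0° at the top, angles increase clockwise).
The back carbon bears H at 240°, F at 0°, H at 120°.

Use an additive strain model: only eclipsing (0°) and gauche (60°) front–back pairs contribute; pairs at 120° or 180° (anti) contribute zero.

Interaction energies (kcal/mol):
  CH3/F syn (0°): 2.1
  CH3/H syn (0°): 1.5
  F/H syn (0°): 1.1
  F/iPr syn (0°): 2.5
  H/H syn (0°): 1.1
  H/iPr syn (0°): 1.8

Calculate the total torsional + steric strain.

This conformer (eclipsed): CH3(0°)/F(0°) eclipsed 2.1; iPr(120°)/H(120°) eclipsed 1.8; H(240°)/H(240°) eclipsed 1.1 → 5.0 kcal/mol.

5.0 kcal/mol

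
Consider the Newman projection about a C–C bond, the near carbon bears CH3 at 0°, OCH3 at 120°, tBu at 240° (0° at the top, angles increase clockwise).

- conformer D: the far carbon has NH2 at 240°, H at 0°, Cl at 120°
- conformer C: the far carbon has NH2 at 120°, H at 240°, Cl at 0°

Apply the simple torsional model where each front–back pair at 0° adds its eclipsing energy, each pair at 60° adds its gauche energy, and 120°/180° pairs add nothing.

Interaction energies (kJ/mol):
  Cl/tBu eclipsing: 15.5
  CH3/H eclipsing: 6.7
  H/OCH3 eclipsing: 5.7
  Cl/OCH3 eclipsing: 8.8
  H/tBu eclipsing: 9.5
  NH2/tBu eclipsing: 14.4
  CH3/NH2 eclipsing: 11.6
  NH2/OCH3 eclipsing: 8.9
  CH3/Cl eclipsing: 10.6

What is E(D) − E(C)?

+0.9 kJ/mol

D (eclipsed): CH3(0°)/H(0°) eclipsed 6.7; OCH3(120°)/Cl(120°) eclipsed 8.8; tBu(240°)/NH2(240°) eclipsed 14.4 → 29.9 kJ/mol.
C (eclipsed): CH3(0°)/Cl(0°) eclipsed 10.6; OCH3(120°)/NH2(120°) eclipsed 8.9; tBu(240°)/H(240°) eclipsed 9.5 → 29.0 kJ/mol.
E(D) − E(C) = 29.9 − 29.0 = +0.9 kJ/mol.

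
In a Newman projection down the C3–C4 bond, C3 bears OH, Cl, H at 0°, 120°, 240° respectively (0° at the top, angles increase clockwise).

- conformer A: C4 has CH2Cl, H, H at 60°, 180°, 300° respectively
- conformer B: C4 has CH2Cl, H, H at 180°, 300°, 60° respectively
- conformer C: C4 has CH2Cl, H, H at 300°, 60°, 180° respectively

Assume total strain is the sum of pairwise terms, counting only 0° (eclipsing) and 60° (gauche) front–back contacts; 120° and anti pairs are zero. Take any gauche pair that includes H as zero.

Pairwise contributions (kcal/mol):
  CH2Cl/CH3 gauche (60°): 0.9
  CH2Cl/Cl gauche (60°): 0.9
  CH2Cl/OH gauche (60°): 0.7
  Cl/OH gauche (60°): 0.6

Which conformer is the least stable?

A

A (staggered): OH(0°)/CH2Cl(60°) gauche 0.7; Cl(120°)/CH2Cl(60°) gauche 0.9 → 1.6 kcal/mol.
B (staggered): Cl(120°)/CH2Cl(180°) gauche 0.9 → 0.9 kcal/mol.
C (staggered): OH(0°)/CH2Cl(300°) gauche 0.7 → 0.7 kcal/mol.
A has the highest total (1.6 kcal/mol).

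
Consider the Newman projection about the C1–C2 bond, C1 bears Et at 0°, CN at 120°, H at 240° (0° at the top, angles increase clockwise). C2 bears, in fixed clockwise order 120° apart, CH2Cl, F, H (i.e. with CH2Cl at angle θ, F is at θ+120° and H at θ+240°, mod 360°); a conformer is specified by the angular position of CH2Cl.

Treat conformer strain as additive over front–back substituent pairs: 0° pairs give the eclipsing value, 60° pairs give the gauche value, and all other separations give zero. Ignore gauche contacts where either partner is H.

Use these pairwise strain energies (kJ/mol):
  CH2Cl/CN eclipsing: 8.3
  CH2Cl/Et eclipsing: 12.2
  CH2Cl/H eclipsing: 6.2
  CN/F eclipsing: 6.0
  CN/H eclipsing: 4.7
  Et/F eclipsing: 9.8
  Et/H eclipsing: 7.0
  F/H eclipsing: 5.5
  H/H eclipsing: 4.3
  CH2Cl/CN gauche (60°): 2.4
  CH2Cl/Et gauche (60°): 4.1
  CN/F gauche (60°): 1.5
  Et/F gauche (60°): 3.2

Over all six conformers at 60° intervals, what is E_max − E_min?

16.9 kJ/mol

CH2Cl at 0° (eclipsed): Et–CH2Cl eclipsed, CN–F eclipsed, H–H eclipsed; 12.2 + 6.0 + 4.3 = 22.5 kJ/mol.
CH2Cl at 60° (staggered): Et–CH2Cl gauche, CN–CH2Cl gauche, CN–F gauche; 4.1 + 2.4 + 1.5 = 8.0 kJ/mol.
CH2Cl at 120° (eclipsed): Et–H eclipsed, CN–CH2Cl eclipsed, H–F eclipsed; 7.0 + 8.3 + 5.5 = 20.8 kJ/mol.
CH2Cl at 180° (staggered): Et–F gauche, CN–CH2Cl gauche; 3.2 + 2.4 = 5.6 kJ/mol.
CH2Cl at 240° (eclipsed): Et–F eclipsed, CN–H eclipsed, H–CH2Cl eclipsed; 9.8 + 4.7 + 6.2 = 20.7 kJ/mol.
CH2Cl at 300° (staggered): Et–CH2Cl gauche, Et–F gauche, CN–F gauche; 4.1 + 3.2 + 1.5 = 8.8 kJ/mol.
Max at 0° (22.5 kJ/mol), min at 180° (5.6 kJ/mol); barrier = 16.9 kJ/mol.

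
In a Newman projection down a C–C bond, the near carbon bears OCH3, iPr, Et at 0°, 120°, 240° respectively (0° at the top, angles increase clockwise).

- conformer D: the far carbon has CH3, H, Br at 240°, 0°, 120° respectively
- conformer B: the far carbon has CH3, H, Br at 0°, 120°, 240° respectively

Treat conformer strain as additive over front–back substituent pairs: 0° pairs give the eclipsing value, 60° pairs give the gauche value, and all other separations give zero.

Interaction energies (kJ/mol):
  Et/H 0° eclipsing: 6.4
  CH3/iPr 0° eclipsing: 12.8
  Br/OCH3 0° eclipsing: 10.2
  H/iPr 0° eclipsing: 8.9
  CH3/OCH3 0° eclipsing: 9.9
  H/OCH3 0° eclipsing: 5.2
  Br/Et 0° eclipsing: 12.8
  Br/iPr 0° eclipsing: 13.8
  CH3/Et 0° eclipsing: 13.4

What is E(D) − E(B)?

+0.8 kJ/mol

D (eclipsed): OCH3(0°)/H(0°) eclipsed 5.2; iPr(120°)/Br(120°) eclipsed 13.8; Et(240°)/CH3(240°) eclipsed 13.4 → 32.4 kJ/mol.
B (eclipsed): OCH3(0°)/CH3(0°) eclipsed 9.9; iPr(120°)/H(120°) eclipsed 8.9; Et(240°)/Br(240°) eclipsed 12.8 → 31.6 kJ/mol.
E(D) − E(B) = 32.4 − 31.6 = +0.8 kJ/mol.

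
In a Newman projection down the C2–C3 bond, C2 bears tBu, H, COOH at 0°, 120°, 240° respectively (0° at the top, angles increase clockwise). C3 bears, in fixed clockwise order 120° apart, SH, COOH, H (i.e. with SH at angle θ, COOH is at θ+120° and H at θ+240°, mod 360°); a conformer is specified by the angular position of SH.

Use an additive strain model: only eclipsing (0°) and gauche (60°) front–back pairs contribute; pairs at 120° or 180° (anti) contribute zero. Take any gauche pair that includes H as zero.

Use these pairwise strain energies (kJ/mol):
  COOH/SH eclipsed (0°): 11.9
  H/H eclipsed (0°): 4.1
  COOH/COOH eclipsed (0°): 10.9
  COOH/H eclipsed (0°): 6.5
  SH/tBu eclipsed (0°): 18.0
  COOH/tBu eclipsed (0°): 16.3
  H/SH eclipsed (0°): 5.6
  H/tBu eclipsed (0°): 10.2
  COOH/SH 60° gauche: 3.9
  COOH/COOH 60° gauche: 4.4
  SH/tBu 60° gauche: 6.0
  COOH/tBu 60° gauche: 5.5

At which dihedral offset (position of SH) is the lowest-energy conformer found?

SH at 0° (eclipsed): tBu–SH eclipsed, H–COOH eclipsed, COOH–H eclipsed; 18.0 + 6.5 + 6.5 = 31.0 kJ/mol.
SH at 60° (staggered): tBu–SH gauche, COOH–COOH gauche; 6.0 + 4.4 = 10.4 kJ/mol.
SH at 120° (eclipsed): tBu–H eclipsed, H–SH eclipsed, COOH–COOH eclipsed; 10.2 + 5.6 + 10.9 = 26.7 kJ/mol.
SH at 180° (staggered): tBu–COOH gauche, COOH–SH gauche, COOH–COOH gauche; 5.5 + 3.9 + 4.4 = 13.8 kJ/mol.
SH at 240° (eclipsed): tBu–COOH eclipsed, H–H eclipsed, COOH–SH eclipsed; 16.3 + 4.1 + 11.9 = 32.3 kJ/mol.
SH at 300° (staggered): tBu–SH gauche, tBu–COOH gauche, COOH–SH gauche; 6.0 + 5.5 + 3.9 = 15.4 kJ/mol.
The minimum (10.4 kJ/mol) occurs with SH at 60°.

60°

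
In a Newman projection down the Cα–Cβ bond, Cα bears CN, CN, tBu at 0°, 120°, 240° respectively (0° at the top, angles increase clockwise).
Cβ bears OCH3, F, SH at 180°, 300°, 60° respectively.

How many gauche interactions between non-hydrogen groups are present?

Non-H gauche pairs: CN(0°)/F(300°); CN(0°)/SH(60°); CN(120°)/OCH3(180°); CN(120°)/SH(60°); tBu(240°)/OCH3(180°); tBu(240°)/F(300°) — 6 interactions.

6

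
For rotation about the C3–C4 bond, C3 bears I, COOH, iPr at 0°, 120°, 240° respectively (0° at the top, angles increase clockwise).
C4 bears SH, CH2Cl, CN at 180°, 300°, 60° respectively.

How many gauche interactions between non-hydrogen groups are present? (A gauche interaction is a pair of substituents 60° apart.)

6

Non-H gauche pairs: I(0°)/CH2Cl(300°); I(0°)/CN(60°); COOH(120°)/SH(180°); COOH(120°)/CN(60°); iPr(240°)/SH(180°); iPr(240°)/CH2Cl(300°) — 6 interactions.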